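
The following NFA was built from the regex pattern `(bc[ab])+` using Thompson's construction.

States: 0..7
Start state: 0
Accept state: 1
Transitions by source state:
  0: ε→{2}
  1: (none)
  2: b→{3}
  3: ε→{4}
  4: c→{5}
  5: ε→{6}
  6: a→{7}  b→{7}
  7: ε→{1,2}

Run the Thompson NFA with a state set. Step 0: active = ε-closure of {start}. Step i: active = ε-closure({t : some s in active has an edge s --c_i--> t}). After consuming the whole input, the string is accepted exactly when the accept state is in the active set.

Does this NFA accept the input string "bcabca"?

start: ε-closure({0}) = {0,2}
'b' @ 1: {3,4}
'c' @ 2: {5,6}
'a' @ 3: {1,2,7}  [accepting]
'b' @ 4: {3,4}
'c' @ 5: {5,6}
'a' @ 6: {1,2,7}  [accepting]
final: {1,2,7}; accept 1 in set

Answer: ACCEPT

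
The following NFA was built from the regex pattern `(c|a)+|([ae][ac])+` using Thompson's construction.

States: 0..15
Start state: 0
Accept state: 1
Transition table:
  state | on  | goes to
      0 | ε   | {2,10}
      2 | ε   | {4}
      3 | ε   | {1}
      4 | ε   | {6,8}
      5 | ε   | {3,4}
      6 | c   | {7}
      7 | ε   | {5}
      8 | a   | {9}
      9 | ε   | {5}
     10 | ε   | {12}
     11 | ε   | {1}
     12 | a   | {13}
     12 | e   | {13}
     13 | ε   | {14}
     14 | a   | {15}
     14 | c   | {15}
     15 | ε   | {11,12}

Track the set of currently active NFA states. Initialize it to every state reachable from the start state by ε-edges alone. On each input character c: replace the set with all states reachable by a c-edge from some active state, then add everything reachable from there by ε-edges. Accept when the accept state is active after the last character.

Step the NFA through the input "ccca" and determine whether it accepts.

S₀ = ε-closure({0}) = {0,2,4,6,8,10,12}
'c' @ 1: {1,3,4,5,6,7,8}  ✓accept
'c' @ 2: {1,3,4,5,6,7,8}  ✓accept
'c' @ 3: {1,3,4,5,6,7,8}  ✓accept
'a' @ 4: {1,3,4,5,6,8,9}  ✓accept
after full input: {1,3,4,5,6,8,9}  (accept=1 in)

Answer: ACCEPT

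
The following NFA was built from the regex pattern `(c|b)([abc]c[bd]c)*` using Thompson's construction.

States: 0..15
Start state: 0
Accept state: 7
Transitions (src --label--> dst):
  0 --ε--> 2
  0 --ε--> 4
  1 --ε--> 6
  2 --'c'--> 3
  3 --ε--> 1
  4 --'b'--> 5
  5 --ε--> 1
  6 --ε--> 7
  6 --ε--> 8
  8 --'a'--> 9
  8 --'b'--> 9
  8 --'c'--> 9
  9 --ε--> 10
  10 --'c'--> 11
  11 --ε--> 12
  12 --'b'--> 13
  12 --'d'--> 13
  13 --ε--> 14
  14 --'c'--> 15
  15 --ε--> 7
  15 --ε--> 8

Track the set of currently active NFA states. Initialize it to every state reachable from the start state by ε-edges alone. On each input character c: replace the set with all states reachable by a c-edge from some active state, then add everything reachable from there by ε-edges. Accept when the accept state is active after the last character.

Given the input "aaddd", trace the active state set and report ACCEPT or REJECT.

initial (ε-close {0}): {0,2,4}
'a' @ 1: {}  — state set empty
rest 'addd' ignored (set empty)
after full input: {}  (accept=7 not in)

Answer: REJECT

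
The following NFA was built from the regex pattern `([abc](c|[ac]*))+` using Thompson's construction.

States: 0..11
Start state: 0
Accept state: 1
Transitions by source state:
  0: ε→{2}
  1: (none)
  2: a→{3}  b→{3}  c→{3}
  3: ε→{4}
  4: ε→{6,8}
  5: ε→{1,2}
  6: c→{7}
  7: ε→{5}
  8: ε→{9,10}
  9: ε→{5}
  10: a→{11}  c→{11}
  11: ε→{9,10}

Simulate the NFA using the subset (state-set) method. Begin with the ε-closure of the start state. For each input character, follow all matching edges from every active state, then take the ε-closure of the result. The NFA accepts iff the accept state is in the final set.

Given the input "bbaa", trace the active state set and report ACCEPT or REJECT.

S₀ = ε-closure({0}) = {0,2}
'b' @ 1: {1,2,3,4,5,6,8,9,10}  (accept∈set)
'b' @ 2: {1,2,3,4,5,6,8,9,10}  (accept∈set)
'a' @ 3: {1,2,3,4,5,6,8,9,10,11}  (accept∈set)
'a' @ 4: {1,2,3,4,5,6,8,9,10,11}  (accept∈set)
end set {1,2,3,4,5,6,8,9,10,11} — state 1 in

Answer: ACCEPT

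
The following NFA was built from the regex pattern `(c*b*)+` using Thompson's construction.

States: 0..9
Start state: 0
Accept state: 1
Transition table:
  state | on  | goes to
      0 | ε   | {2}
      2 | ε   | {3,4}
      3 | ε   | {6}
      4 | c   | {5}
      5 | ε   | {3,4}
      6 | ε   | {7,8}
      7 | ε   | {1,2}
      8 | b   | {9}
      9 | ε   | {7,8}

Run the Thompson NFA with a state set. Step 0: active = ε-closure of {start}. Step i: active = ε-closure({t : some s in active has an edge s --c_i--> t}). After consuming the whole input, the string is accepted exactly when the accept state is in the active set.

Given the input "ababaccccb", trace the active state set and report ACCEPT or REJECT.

Answer: REJECT

Trace:
initial (ε-close {0}): {0,1,2,3,4,6,7,8}
'a' @ 1: {}  — no active states
rest 'babaccccb' ignored (set empty)
after full input: {}  (accept=1 not in)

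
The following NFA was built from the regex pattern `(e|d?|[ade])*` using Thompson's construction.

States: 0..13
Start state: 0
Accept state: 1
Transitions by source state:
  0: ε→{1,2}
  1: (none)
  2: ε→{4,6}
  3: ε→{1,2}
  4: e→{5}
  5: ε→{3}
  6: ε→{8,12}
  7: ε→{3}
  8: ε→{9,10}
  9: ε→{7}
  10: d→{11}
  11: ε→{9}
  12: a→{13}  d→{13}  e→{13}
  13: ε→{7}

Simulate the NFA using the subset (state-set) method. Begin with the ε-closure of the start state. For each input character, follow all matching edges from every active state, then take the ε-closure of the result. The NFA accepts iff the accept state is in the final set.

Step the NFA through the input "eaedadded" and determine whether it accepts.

Answer: ACCEPT

Steps:
initial (ε-close {0}): {0,1,2,3,4,6,7,8,9,10,12}
'e' @ 1: {1,2,3,4,5,6,7,8,9,10,12,13}  (accept∈set)
'a' @ 2: {1,2,3,4,6,7,8,9,10,12,13}  (accept∈set)
'e' @ 3: {1,2,3,4,5,6,7,8,9,10,12,13}  (accept∈set)
'd' @ 4: {1,2,3,4,6,7,8,9,10,11,12,13}  (accept∈set)
'a' @ 5: {1,2,3,4,6,7,8,9,10,12,13}  (accept∈set)
'd' @ 6: {1,2,3,4,6,7,8,9,10,11,12,13}  (accept∈set)
'd' @ 7: {1,2,3,4,6,7,8,9,10,11,12,13}  (accept∈set)
'e' @ 8: {1,2,3,4,5,6,7,8,9,10,12,13}  (accept∈set)
'd' @ 9: {1,2,3,4,6,7,8,9,10,11,12,13}  (accept∈set)
end set {1,2,3,4,6,7,8,9,10,11,12,13} — state 1 in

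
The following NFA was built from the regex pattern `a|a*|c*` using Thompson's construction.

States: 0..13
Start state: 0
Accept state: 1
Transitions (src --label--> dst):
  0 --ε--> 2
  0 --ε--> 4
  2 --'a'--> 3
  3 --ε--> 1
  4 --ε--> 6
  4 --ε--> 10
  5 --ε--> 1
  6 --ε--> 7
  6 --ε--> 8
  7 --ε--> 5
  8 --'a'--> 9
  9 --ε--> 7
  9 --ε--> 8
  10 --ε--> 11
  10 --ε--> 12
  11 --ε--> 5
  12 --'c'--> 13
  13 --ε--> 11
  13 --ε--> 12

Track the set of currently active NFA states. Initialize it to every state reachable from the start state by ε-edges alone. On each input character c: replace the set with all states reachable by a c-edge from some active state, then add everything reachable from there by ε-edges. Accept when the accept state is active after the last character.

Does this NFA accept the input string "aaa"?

Answer: ACCEPT

Steps:
start: ε-closure({0}) = {0,1,2,4,5,6,7,8,10,11,12}
'a' @ 1: {1,3,5,7,8,9}  ✓accept
'a' @ 2: {1,5,7,8,9}  ✓accept
'a' @ 3: {1,5,7,8,9}  ✓accept
end set {1,5,7,8,9} — state 1 in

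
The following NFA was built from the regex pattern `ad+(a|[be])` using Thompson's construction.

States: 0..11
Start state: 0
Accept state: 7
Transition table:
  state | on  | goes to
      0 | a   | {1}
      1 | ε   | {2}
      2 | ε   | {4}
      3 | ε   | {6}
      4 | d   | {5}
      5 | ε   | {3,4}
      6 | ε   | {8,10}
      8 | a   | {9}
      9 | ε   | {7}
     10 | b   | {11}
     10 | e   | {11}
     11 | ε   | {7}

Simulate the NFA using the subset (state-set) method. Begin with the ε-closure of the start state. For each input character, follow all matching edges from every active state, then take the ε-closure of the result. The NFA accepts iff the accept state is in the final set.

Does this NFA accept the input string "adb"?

S₀ = ε-closure({0}) = {0}
'a' @ 1: {1,2,4}
'd' @ 2: {3,4,5,6,8,10}
'b' @ 3: {7,11}  (accept∈set)
final: {7,11}; accept 7 in set

Answer: ACCEPT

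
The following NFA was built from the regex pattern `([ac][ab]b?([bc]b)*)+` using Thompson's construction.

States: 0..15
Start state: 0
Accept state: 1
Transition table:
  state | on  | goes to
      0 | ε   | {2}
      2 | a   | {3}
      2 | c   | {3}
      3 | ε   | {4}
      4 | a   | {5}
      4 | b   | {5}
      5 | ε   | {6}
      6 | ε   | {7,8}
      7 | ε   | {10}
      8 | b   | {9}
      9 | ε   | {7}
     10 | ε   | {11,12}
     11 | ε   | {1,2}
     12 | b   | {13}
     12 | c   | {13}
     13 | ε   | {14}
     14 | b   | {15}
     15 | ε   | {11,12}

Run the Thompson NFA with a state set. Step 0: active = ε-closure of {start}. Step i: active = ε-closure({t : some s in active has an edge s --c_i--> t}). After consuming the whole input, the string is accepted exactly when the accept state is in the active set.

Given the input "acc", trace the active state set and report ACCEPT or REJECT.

Answer: REJECT

Steps:
initial (ε-close {0}): {0,2}
'a' @ 1: {3,4}
'c' @ 2: {}  — state set empty
rest 'c' ignored (set empty)
end set {} — state 1 not in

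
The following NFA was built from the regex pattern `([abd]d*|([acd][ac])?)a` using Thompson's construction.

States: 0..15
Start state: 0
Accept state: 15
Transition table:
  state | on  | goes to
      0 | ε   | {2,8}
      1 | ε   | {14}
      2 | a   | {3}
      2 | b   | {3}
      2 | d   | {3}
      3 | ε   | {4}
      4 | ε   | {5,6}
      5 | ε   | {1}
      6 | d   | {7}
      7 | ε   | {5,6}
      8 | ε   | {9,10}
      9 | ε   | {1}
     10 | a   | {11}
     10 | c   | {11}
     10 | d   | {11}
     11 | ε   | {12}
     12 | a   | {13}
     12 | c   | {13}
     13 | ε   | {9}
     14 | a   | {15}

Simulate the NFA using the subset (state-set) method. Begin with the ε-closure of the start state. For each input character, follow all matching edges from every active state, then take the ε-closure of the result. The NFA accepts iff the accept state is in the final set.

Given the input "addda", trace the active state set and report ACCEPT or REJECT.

Answer: ACCEPT

Derivation:
S₀ = ε-closure({0}) = {0,1,2,8,9,10,14}
'a' @ 1: {1,3,4,5,6,11,12,14,15}  [accepting]
'd' @ 2: {1,5,6,7,14}
'd' @ 3: {1,5,6,7,14}
'd' @ 4: {1,5,6,7,14}
'a' @ 5: {15}  [accepting]
end set {15} — state 15 in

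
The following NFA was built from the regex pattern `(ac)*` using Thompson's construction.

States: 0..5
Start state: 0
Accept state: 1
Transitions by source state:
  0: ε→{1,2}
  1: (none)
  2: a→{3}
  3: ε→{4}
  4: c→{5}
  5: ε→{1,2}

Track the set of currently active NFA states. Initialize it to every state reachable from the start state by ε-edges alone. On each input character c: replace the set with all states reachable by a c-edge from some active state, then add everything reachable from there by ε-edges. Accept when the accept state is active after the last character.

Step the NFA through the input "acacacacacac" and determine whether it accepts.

start: ε-closure({0}) = {0,1,2}
'a' @ 1: {3,4}
'c' @ 2: {1,2,5}  (accept∈set)
'a' @ 3: {3,4}
'c' @ 4: {1,2,5}  (accept∈set)
'a' @ 5: {3,4}
'c' @ 6: {1,2,5}  (accept∈set)
'a' @ 7: {3,4}
'c' @ 8: {1,2,5}  (accept∈set)
'a' @ 9: {3,4}
'c' @ 10: {1,2,5}  (accept∈set)
'a' @ 11: {3,4}
'c' @ 12: {1,2,5}  (accept∈set)
after full input: {1,2,5}  (accept=1 in)

Answer: ACCEPT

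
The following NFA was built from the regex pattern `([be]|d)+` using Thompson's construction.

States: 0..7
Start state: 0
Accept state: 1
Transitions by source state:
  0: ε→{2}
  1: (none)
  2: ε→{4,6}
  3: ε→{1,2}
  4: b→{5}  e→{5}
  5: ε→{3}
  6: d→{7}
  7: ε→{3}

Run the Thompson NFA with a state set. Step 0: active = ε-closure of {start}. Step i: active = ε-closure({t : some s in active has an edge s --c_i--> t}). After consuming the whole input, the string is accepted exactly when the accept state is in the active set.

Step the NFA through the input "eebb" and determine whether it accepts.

Answer: ACCEPT

Steps:
start: ε-closure({0}) = {0,2,4,6}
'e' @ 1: {1,2,3,4,5,6}  ✓accept
'e' @ 2: {1,2,3,4,5,6}  ✓accept
'b' @ 3: {1,2,3,4,5,6}  ✓accept
'b' @ 4: {1,2,3,4,5,6}  ✓accept
end set {1,2,3,4,5,6} — state 1 in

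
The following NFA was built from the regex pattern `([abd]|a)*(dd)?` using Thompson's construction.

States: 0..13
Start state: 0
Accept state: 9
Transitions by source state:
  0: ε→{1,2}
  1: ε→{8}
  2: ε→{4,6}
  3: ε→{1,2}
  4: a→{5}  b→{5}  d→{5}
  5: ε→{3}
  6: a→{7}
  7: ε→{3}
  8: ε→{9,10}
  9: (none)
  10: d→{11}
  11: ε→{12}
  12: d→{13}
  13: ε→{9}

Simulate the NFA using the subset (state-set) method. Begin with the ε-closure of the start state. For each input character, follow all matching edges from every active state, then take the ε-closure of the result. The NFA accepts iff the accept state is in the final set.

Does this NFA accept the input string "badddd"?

start: ε-closure({0}) = {0,1,2,4,6,8,9,10}
'b' @ 1: {1,2,3,4,5,6,8,9,10}  ✓accept
'a' @ 2: {1,2,3,4,5,6,7,8,9,10}  ✓accept
'd' @ 3: {1,2,3,4,5,6,8,9,10,11,12}  ✓accept
'd' @ 4: {1,2,3,4,5,6,8,9,10,11,12,13}  ✓accept
'd' @ 5: {1,2,3,4,5,6,8,9,10,11,12,13}  ✓accept
'd' @ 6: {1,2,3,4,5,6,8,9,10,11,12,13}  ✓accept
end set {1,2,3,4,5,6,8,9,10,11,12,13} — state 9 in

Answer: ACCEPT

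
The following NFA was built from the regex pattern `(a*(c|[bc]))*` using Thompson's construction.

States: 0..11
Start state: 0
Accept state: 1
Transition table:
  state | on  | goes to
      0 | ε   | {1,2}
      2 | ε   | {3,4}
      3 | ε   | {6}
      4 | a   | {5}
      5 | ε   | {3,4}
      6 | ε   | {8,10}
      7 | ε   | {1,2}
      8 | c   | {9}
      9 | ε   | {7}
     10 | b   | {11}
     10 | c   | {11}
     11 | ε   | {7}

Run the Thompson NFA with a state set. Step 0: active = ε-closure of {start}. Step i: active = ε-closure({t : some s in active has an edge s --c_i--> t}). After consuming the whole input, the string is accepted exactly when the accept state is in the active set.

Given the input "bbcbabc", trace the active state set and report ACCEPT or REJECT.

initial (ε-close {0}): {0,1,2,3,4,6,8,10}
'b' @ 1: {1,2,3,4,6,7,8,10,11}  ✓accept
'b' @ 2: {1,2,3,4,6,7,8,10,11}  ✓accept
'c' @ 3: {1,2,3,4,6,7,8,9,10,11}  ✓accept
'b' @ 4: {1,2,3,4,6,7,8,10,11}  ✓accept
'a' @ 5: {3,4,5,6,8,10}
'b' @ 6: {1,2,3,4,6,7,8,10,11}  ✓accept
'c' @ 7: {1,2,3,4,6,7,8,9,10,11}  ✓accept
final: {1,2,3,4,6,7,8,9,10,11}; accept 1 in set

Answer: ACCEPT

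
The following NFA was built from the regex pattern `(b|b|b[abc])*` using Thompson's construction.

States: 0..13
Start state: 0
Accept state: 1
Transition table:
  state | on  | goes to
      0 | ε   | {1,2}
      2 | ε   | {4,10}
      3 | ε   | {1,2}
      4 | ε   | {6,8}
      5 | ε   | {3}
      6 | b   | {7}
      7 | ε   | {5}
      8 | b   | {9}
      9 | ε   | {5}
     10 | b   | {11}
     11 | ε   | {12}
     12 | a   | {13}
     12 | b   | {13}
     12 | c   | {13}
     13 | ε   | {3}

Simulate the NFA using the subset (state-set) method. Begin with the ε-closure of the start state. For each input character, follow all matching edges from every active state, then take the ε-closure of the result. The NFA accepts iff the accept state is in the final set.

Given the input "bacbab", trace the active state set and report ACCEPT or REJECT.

start: ε-closure({0}) = {0,1,2,4,6,8,10}
'b' @ 1: {1,2,3,4,5,6,7,8,9,10,11,12}  (accept∈set)
'a' @ 2: {1,2,3,4,6,8,10,13}  (accept∈set)
'c' @ 3: {}  — state set empty
rest 'bab' ignored (set empty)
final: {}; accept 1 not in set

Answer: REJECT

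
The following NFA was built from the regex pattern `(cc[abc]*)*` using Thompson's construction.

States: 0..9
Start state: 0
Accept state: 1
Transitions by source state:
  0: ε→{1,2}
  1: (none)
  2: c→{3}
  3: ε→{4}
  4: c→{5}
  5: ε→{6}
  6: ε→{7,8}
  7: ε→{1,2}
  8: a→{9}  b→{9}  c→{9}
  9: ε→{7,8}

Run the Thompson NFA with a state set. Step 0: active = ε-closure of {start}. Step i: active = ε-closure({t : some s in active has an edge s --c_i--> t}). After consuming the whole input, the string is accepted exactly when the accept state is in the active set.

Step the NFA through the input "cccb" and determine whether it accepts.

Answer: ACCEPT

Steps:
start: ε-closure({0}) = {0,1,2}
'c' @ 1: {3,4}
'c' @ 2: {1,2,5,6,7,8}  (accept∈set)
'c' @ 3: {1,2,3,4,7,8,9}  (accept∈set)
'b' @ 4: {1,2,7,8,9}  (accept∈set)
final: {1,2,7,8,9}; accept 1 in set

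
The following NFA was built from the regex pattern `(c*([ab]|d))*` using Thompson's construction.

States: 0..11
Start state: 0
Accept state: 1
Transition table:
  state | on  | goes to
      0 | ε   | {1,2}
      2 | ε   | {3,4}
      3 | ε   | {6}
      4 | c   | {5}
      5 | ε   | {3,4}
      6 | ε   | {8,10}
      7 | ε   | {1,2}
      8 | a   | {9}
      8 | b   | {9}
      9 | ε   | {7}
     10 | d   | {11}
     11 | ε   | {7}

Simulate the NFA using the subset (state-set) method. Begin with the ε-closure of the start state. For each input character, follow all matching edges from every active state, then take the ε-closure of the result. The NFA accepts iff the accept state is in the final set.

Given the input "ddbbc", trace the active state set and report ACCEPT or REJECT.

Answer: REJECT

Derivation:
initial (ε-close {0}): {0,1,2,3,4,6,8,10}
'd' @ 1: {1,2,3,4,6,7,8,10,11}  (accept∈set)
'd' @ 2: {1,2,3,4,6,7,8,10,11}  (accept∈set)
'b' @ 3: {1,2,3,4,6,7,8,9,10}  (accept∈set)
'b' @ 4: {1,2,3,4,6,7,8,9,10}  (accept∈set)
'c' @ 5: {3,4,5,6,8,10}
end set {3,4,5,6,8,10} — state 1 not in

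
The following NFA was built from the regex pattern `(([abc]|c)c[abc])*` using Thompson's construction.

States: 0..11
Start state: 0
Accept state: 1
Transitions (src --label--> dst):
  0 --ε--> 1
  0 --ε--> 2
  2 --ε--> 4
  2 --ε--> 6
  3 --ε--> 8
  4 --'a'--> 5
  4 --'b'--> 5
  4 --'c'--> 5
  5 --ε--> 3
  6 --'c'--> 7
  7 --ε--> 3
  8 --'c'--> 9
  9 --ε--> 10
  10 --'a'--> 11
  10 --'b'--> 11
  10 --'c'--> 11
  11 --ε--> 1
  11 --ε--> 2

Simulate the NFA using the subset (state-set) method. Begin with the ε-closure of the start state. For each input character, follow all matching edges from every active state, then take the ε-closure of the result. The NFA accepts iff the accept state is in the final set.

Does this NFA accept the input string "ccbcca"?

start: ε-closure({0}) = {0,1,2,4,6}
'c' @ 1: {3,5,7,8}
'c' @ 2: {9,10}
'b' @ 3: {1,2,4,6,11}  [accepting]
'c' @ 4: {3,5,7,8}
'c' @ 5: {9,10}
'a' @ 6: {1,2,4,6,11}  [accepting]
end set {1,2,4,6,11} — state 1 in

Answer: ACCEPT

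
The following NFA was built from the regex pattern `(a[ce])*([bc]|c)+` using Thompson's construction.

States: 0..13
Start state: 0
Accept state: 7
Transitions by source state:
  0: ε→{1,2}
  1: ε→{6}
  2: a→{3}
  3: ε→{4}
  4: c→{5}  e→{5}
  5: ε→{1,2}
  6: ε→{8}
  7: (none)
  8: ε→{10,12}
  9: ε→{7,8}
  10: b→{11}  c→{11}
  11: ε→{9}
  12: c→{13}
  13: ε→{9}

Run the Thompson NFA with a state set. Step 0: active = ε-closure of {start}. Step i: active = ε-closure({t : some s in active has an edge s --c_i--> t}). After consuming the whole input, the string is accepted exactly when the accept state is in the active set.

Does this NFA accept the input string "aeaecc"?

initial (ε-close {0}): {0,1,2,6,8,10,12}
'a' @ 1: {3,4}
'e' @ 2: {1,2,5,6,8,10,12}
'a' @ 3: {3,4}
'e' @ 4: {1,2,5,6,8,10,12}
'c' @ 5: {7,8,9,10,11,12,13}  [accepting]
'c' @ 6: {7,8,9,10,11,12,13}  [accepting]
end set {7,8,9,10,11,12,13} — state 7 in

Answer: ACCEPT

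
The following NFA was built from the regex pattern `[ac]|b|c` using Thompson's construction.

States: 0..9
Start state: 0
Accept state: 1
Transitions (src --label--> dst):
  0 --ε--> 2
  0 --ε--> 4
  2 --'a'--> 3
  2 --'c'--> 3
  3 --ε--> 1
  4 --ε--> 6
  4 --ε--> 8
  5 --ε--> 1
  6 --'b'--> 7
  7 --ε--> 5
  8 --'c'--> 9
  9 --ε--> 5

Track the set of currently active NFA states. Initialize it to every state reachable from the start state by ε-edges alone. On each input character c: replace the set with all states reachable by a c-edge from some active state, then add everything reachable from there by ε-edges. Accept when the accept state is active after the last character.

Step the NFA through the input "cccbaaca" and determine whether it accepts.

initial (ε-close {0}): {0,2,4,6,8}
'c' @ 1: {1,3,5,9}  (accept∈set)
'c' @ 2: {}  — no active states
rest 'cbaaca' ignored (set empty)
final: {}; accept 1 not in set

Answer: REJECT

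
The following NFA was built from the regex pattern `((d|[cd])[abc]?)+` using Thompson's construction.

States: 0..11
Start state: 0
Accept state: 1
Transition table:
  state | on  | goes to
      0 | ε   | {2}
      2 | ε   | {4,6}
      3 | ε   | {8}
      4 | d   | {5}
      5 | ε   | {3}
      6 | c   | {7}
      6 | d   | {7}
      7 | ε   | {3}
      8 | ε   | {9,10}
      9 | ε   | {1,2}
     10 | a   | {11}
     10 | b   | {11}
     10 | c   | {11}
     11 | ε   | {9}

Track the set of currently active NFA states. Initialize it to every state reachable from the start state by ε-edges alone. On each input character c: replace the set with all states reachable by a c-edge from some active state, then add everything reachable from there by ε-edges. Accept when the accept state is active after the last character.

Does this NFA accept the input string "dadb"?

initial (ε-close {0}): {0,2,4,6}
'd' @ 1: {1,2,3,4,5,6,7,8,9,10}  (accept∈set)
'a' @ 2: {1,2,4,6,9,11}  (accept∈set)
'd' @ 3: {1,2,3,4,5,6,7,8,9,10}  (accept∈set)
'b' @ 4: {1,2,4,6,9,11}  (accept∈set)
final: {1,2,4,6,9,11}; accept 1 in set

Answer: ACCEPT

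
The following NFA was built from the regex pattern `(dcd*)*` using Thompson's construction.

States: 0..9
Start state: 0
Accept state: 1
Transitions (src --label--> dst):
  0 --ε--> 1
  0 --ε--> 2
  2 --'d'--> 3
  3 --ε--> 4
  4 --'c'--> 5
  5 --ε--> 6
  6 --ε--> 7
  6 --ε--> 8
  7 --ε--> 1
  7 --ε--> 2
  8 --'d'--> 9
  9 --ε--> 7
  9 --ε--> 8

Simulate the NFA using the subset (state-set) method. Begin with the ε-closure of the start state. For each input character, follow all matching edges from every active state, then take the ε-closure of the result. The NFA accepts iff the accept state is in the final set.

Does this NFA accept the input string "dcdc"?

Answer: ACCEPT

Trace:
start: ε-closure({0}) = {0,1,2}
'd' @ 1: {3,4}
'c' @ 2: {1,2,5,6,7,8}  (accept∈set)
'd' @ 3: {1,2,3,4,7,8,9}  (accept∈set)
'c' @ 4: {1,2,5,6,7,8}  (accept∈set)
final: {1,2,5,6,7,8}; accept 1 in set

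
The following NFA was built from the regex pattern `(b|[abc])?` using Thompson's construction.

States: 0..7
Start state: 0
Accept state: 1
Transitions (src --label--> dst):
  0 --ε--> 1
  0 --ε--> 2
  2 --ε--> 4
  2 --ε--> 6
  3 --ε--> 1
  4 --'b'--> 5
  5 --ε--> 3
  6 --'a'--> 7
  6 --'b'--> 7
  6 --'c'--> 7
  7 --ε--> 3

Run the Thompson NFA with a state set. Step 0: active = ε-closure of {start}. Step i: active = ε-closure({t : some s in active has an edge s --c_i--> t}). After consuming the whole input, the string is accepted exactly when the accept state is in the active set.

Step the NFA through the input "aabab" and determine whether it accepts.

S₀ = ε-closure({0}) = {0,1,2,4,6}
'a' @ 1: {1,3,7}  [accepting]
'a' @ 2: {}  — no active states
rest 'bab' ignored (set empty)
final: {}; accept 1 not in set

Answer: REJECT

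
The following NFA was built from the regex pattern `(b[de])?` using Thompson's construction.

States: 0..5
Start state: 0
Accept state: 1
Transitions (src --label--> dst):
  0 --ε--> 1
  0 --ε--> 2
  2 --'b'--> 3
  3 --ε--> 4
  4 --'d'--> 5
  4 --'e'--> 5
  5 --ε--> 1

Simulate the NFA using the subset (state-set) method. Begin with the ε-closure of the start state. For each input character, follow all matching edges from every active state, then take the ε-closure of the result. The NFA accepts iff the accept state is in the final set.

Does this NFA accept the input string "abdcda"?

Answer: REJECT

Trace:
initial (ε-close {0}): {0,1,2}
'a' @ 1: {}  — dead — no transitions
rest 'bdcda' ignored (set empty)
end set {} — state 1 not in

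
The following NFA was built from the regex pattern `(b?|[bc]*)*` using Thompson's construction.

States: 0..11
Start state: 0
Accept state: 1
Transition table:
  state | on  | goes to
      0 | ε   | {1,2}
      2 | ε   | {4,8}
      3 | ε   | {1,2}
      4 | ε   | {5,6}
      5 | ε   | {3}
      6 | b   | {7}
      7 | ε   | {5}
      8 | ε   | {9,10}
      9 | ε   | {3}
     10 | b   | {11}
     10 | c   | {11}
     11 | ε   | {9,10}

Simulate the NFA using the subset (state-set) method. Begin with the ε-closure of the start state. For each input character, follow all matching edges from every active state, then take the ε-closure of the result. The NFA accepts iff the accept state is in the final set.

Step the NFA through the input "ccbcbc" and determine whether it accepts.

Answer: ACCEPT

Trace:
initial (ε-close {0}): {0,1,2,3,4,5,6,8,9,10}
'c' @ 1: {1,2,3,4,5,6,8,9,10,11}  (accept∈set)
'c' @ 2: {1,2,3,4,5,6,8,9,10,11}  (accept∈set)
'b' @ 3: {1,2,3,4,5,6,7,8,9,10,11}  (accept∈set)
'c' @ 4: {1,2,3,4,5,6,8,9,10,11}  (accept∈set)
'b' @ 5: {1,2,3,4,5,6,7,8,9,10,11}  (accept∈set)
'c' @ 6: {1,2,3,4,5,6,8,9,10,11}  (accept∈set)
after full input: {1,2,3,4,5,6,8,9,10,11}  (accept=1 in)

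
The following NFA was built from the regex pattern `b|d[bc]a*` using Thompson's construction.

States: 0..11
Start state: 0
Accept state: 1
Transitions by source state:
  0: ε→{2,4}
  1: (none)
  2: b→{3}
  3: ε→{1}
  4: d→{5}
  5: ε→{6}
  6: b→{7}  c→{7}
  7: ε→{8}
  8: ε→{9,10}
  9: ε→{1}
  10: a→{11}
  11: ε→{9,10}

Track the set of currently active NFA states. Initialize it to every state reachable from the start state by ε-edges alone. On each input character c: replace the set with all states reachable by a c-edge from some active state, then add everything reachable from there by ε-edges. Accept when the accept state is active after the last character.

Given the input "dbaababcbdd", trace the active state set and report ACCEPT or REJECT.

S₀ = ε-closure({0}) = {0,2,4}
'd' @ 1: {5,6}
'b' @ 2: {1,7,8,9,10}  (accept∈set)
'a' @ 3: {1,9,10,11}  (accept∈set)
'a' @ 4: {1,9,10,11}  (accept∈set)
'b' @ 5: {}  — state set empty
rest 'abcbdd' ignored (set empty)
final: {}; accept 1 not in set

Answer: REJECT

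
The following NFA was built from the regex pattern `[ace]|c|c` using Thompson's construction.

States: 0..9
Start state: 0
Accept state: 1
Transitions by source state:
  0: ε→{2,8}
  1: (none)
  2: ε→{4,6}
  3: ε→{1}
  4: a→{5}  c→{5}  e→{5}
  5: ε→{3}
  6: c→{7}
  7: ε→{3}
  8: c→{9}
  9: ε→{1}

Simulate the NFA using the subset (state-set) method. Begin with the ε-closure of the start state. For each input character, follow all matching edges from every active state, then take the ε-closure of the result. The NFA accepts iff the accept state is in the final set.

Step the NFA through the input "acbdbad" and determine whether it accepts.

S₀ = ε-closure({0}) = {0,2,4,6,8}
'a' @ 1: {1,3,5}  ✓accept
'c' @ 2: {}  — no active states
rest 'bdbad' ignored (set empty)
after full input: {}  (accept=1 not in)

Answer: REJECT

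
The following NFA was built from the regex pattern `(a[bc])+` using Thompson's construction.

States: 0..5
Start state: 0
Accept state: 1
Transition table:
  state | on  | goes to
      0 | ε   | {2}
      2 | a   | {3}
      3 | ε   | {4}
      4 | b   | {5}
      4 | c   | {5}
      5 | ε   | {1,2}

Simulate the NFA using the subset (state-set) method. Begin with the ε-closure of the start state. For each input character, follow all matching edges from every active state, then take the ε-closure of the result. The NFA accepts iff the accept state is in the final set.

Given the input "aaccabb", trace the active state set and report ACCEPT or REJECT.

Answer: REJECT

Derivation:
initial (ε-close {0}): {0,2}
'a' @ 1: {3,4}
'a' @ 2: {}  — no active states
rest 'ccabb' ignored (set empty)
after full input: {}  (accept=1 not in)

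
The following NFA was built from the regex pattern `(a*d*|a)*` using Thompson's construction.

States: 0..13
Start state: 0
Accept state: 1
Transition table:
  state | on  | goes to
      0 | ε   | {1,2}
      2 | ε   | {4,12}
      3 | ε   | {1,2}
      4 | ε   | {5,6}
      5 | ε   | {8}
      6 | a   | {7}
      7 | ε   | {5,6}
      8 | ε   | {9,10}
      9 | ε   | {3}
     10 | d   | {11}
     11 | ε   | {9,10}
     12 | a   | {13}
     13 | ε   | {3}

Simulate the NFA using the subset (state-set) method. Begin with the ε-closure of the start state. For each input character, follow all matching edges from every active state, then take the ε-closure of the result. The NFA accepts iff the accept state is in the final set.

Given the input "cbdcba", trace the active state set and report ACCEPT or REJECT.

Answer: REJECT

Derivation:
S₀ = ε-closure({0}) = {0,1,2,3,4,5,6,8,9,10,12}
'c' @ 1: {}  — state set empty
rest 'bdcba' ignored (set empty)
end set {} — state 1 not in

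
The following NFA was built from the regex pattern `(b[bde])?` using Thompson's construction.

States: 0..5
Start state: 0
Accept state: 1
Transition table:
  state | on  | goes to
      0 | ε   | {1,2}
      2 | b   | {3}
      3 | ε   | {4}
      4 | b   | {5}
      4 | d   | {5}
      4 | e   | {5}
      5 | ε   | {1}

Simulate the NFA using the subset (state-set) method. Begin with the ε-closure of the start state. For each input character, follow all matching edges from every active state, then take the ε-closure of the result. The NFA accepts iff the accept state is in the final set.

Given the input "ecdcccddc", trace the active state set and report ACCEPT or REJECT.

start: ε-closure({0}) = {0,1,2}
'e' @ 1: {}  — dead — no transitions
rest 'cdcccddc' ignored (set empty)
after full input: {}  (accept=1 not in)

Answer: REJECT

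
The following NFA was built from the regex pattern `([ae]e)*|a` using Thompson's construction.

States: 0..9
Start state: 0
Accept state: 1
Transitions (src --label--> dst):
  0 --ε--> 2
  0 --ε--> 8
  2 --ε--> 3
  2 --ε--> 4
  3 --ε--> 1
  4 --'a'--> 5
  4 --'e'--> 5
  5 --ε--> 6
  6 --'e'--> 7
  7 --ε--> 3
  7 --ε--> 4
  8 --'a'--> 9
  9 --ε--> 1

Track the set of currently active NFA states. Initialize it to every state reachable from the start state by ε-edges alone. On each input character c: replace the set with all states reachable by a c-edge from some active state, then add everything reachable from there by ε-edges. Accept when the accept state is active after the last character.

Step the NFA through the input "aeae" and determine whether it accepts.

Answer: ACCEPT

Trace:
S₀ = ε-closure({0}) = {0,1,2,3,4,8}
'a' @ 1: {1,5,6,9}  (accept∈set)
'e' @ 2: {1,3,4,7}  (accept∈set)
'a' @ 3: {5,6}
'e' @ 4: {1,3,4,7}  (accept∈set)
final: {1,3,4,7}; accept 1 in set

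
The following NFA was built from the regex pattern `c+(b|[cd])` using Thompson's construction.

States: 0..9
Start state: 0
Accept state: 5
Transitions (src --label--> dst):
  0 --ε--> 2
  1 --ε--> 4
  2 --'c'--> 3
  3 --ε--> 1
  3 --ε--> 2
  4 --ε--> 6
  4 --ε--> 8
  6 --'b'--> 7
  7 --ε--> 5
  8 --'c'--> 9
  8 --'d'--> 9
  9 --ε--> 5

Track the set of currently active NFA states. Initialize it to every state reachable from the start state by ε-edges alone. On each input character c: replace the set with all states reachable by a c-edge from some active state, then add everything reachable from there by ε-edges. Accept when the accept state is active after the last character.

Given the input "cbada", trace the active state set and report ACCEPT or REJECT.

start: ε-closure({0}) = {0,2}
'c' @ 1: {1,2,3,4,6,8}
'b' @ 2: {5,7}  ✓accept
'a' @ 3: {}  — dead — no transitions
rest 'da' ignored (set empty)
after full input: {}  (accept=5 not in)

Answer: REJECT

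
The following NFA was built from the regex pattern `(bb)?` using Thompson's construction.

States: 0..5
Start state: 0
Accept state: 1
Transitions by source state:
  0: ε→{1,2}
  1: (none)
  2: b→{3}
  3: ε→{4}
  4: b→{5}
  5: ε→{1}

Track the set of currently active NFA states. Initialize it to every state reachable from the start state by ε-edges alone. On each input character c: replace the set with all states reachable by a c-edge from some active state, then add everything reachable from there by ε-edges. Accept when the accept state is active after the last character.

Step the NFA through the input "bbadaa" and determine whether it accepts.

initial (ε-close {0}): {0,1,2}
'b' @ 1: {3,4}
'b' @ 2: {1,5}  (accept∈set)
'a' @ 3: {}  — no active states
rest 'daa' ignored (set empty)
end set {} — state 1 not in

Answer: REJECT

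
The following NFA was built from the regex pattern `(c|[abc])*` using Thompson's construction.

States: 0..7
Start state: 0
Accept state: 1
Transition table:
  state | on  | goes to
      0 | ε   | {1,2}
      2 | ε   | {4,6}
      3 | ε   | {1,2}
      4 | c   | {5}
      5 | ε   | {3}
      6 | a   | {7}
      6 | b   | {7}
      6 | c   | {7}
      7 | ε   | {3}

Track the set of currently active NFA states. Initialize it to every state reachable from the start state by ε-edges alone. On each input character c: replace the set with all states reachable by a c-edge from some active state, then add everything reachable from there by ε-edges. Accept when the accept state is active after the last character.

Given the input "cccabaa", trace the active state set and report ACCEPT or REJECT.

Answer: ACCEPT

Trace:
start: ε-closure({0}) = {0,1,2,4,6}
'c' @ 1: {1,2,3,4,5,6,7}  (accept∈set)
'c' @ 2: {1,2,3,4,5,6,7}  (accept∈set)
'c' @ 3: {1,2,3,4,5,6,7}  (accept∈set)
'a' @ 4: {1,2,3,4,6,7}  (accept∈set)
'b' @ 5: {1,2,3,4,6,7}  (accept∈set)
'a' @ 6: {1,2,3,4,6,7}  (accept∈set)
'a' @ 7: {1,2,3,4,6,7}  (accept∈set)
end set {1,2,3,4,6,7} — state 1 in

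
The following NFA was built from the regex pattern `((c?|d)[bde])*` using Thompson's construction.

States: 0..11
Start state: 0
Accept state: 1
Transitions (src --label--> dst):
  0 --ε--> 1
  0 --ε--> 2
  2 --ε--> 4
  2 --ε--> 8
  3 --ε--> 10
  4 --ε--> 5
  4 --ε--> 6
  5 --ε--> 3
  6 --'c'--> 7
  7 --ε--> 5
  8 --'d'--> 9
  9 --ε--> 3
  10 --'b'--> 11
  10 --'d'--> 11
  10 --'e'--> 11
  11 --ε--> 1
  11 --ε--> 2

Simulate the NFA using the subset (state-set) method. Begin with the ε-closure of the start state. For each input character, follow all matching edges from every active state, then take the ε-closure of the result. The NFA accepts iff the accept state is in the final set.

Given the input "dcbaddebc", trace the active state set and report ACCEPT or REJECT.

Answer: REJECT

Trace:
start: ε-closure({0}) = {0,1,2,3,4,5,6,8,10}
'd' @ 1: {1,2,3,4,5,6,8,9,10,11}  (accept∈set)
'c' @ 2: {3,5,7,10}
'b' @ 3: {1,2,3,4,5,6,8,10,11}  (accept∈set)
'a' @ 4: {}  — dead — no transitions
rest 'ddebc' ignored (set empty)
end set {} — state 1 not in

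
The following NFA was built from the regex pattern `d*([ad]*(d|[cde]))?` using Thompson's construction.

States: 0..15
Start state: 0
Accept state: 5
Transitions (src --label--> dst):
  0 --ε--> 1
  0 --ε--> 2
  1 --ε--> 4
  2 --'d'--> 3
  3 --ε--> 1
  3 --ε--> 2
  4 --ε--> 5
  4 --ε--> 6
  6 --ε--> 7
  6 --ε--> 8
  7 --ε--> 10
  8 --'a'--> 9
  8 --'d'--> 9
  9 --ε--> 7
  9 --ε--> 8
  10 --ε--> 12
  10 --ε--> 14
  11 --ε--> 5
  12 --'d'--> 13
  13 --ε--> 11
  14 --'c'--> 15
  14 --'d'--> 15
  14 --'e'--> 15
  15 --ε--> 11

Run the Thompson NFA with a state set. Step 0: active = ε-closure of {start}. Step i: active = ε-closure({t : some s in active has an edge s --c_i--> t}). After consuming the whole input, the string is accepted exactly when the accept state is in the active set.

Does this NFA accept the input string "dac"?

S₀ = ε-closure({0}) = {0,1,2,4,5,6,7,8,10,12,14}
'd' @ 1: {1,2,3,4,5,6,7,8,9,10,11,12,13,14,15}  ✓accept
'a' @ 2: {7,8,9,10,12,14}
'c' @ 3: {5,11,15}  ✓accept
after full input: {5,11,15}  (accept=5 in)

Answer: ACCEPT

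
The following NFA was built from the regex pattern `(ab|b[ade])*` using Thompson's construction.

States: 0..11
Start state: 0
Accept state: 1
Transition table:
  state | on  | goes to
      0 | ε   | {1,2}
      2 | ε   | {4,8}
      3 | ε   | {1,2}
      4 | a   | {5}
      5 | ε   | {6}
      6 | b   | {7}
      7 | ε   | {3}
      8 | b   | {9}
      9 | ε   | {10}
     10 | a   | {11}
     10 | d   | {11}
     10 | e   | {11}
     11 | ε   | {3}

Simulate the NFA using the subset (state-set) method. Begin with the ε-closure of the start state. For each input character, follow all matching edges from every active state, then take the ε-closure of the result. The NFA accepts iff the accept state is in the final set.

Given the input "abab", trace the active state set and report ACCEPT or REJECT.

Answer: ACCEPT

Steps:
start: ε-closure({0}) = {0,1,2,4,8}
'a' @ 1: {5,6}
'b' @ 2: {1,2,3,4,7,8}  (accept∈set)
'a' @ 3: {5,6}
'b' @ 4: {1,2,3,4,7,8}  (accept∈set)
end set {1,2,3,4,7,8} — state 1 in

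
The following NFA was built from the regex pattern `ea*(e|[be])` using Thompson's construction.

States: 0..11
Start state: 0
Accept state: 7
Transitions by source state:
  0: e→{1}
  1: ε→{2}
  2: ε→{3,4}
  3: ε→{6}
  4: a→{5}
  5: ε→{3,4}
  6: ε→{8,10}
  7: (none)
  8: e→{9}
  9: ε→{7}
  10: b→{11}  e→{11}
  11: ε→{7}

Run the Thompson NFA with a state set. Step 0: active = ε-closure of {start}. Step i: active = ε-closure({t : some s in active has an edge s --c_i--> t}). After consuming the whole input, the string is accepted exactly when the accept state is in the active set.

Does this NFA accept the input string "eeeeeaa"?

Answer: REJECT

Steps:
initial (ε-close {0}): {0}
'e' @ 1: {1,2,3,4,6,8,10}
'e' @ 2: {7,9,11}  ✓accept
'e' @ 3: {}  — no active states
rest 'eeaa' ignored (set empty)
end set {} — state 7 not in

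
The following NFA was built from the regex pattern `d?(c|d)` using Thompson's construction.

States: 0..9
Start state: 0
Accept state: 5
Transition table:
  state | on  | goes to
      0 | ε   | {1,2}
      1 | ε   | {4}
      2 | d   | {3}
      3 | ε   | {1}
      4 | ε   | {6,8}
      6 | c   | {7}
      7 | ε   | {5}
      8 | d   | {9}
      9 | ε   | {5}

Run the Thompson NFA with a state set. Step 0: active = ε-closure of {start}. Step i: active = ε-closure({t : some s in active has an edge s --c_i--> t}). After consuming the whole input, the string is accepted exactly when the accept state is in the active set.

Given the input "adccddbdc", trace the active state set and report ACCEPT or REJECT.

Answer: REJECT

Trace:
start: ε-closure({0}) = {0,1,2,4,6,8}
'a' @ 1: {}  — no active states
rest 'dccddbdc' ignored (set empty)
end set {} — state 5 not in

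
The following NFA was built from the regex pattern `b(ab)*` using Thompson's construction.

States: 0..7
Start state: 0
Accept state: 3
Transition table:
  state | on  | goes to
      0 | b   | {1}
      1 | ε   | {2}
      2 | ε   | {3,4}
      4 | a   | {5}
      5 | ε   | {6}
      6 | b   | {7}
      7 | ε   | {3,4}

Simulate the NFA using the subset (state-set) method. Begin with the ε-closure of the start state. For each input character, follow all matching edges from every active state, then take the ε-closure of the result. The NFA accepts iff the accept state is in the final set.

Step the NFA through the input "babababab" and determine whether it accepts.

Answer: ACCEPT

Derivation:
start: ε-closure({0}) = {0}
'b' @ 1: {1,2,3,4}  [accepting]
'a' @ 2: {5,6}
'b' @ 3: {3,4,7}  [accepting]
'a' @ 4: {5,6}
'b' @ 5: {3,4,7}  [accepting]
'a' @ 6: {5,6}
'b' @ 7: {3,4,7}  [accepting]
'a' @ 8: {5,6}
'b' @ 9: {3,4,7}  [accepting]
after full input: {3,4,7}  (accept=3 in)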